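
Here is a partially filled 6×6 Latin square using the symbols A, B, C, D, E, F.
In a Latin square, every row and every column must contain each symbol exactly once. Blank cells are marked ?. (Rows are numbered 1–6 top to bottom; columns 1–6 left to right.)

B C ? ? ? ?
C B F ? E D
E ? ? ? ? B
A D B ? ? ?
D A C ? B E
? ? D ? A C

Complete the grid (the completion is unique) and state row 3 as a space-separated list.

Row 3, column 2: row 3 has {B, E} and column 2 has {A, B, C, D}, leaving only F.
Row 3, column 3: row 3 has {B, E, F} and column 3 has {B, C, D, F}, leaving only A.
Row 1, column 3: row 1 has {B, C} and column 3 has {A, B, C, D, F}, leaving only E.
Row 2, column 4: row 2 has {B, C, D, E, F} and column 4 has {}, leaving only A.
Row 4, column 6: row 4 has {A, B, D} and column 6 has {B, C, D, E}, leaving only F.
Row 1, column 6: row 1 has {B, C, E} and column 6 has {B, C, D, E, F}, leaving only A.
Row 4, column 5: row 4 has {A, B, D, F} and column 5 has {A, B, E}, leaving only C.
Row 3, column 5: row 3 has {A, B, E, F} and column 5 has {A, B, C, E}, leaving only D.
Row 3, column 4: row 3 has {A, B, D, E, F} and column 4 has {A}, leaving only C.
So row 3 reads: E F A C D B.

E F A C D B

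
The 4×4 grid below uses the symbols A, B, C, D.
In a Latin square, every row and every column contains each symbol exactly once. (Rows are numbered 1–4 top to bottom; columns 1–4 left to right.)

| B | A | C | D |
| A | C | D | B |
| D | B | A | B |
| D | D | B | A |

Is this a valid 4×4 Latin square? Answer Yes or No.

No

Row 3 contains B twice (at columns 2 and 4); row 4 is also not a permutation.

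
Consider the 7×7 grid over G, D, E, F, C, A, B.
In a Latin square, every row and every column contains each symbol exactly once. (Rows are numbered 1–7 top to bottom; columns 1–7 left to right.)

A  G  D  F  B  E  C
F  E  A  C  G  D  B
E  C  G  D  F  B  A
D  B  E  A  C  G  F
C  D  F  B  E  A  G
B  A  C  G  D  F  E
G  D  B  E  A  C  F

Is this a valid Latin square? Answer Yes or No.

No

Every row is a permutation, but column 2 contains D twice (at rows 5 and 7).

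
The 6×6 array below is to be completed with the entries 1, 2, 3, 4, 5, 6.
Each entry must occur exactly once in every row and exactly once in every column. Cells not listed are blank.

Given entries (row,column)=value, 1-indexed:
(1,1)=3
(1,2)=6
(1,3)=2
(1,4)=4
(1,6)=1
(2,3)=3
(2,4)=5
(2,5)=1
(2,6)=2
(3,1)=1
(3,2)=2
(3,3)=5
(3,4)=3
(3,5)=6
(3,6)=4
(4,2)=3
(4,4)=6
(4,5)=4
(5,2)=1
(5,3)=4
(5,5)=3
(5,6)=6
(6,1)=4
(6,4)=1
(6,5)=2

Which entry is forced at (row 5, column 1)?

Row 1, column 5: row 1 has {1, 2, 3, 4, 6} and column 5 has {1, 2, 3, 4, 6}, leaving only 5.
Row 2, column 1: row 2 has {1, 2, 3, 5} and column 1 has {1, 3, 4}, leaving only 6.
Row 2, column 2: row 2 has {1, 2, 3, 5, 6} and column 2 has {1, 2, 3, 6}, leaving only 4.
Row 4, column 3: row 4 has {3, 4, 6} and column 3 has {2, 3, 4, 5}, leaving only 1.
Row 4, column 6: row 4 has {1, 3, 4, 6} and column 6 has {1, 2, 4, 6}, leaving only 5.
Row 4, column 1: row 4 has {1, 3, 4, 5, 6} and column 1 has {1, 3, 4, 6}, leaving only 2.
Row 5 already has {1, 3, 4, 6} and column 1 already has {1, 2, 3, 4, 6}, so row 5, column 1 must be 5.

5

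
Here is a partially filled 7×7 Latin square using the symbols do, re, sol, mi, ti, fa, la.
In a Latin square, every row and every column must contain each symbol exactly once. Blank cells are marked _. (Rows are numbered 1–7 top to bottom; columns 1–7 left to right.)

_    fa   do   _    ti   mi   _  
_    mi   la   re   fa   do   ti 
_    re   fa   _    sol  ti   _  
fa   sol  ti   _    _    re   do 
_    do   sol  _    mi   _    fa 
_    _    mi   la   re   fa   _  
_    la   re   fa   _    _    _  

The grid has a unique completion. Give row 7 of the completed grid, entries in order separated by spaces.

Row 7, column 5: row 7 has {re, fa, la} and column 5 has {re, sol, mi, ti, fa}, leaving only do.
Row 7, column 6: row 7 has {do, re, fa, la} and column 6 has {do, re, mi, ti, fa}, leaving only sol.
Row 7, column 7: row 7 has {do, re, sol, fa, la} and column 7 has {do, ti, fa}, leaving only mi.
Row 7, column 1: row 7 has {do, re, sol, mi, fa, la} and column 1 has {fa}, leaving only ti.
So row 7 reads: ti la re fa do sol mi.

ti la re fa do sol mi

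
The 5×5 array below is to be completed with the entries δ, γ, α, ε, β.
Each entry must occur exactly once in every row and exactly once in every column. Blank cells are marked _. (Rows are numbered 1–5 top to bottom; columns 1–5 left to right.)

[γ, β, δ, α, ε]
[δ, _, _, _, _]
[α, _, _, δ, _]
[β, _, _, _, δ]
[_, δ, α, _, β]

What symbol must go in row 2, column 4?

Row 3, column 5: row 3 has {δ, α} and column 5 has {δ, ε, β}, leaving only γ.
Row 2, column 5: row 2 has {δ} and column 5 has {δ, γ, ε, β}, leaving only α.
Row 3, column 2: row 3 has {δ, γ, α} and column 2 has {δ, β}, leaving only ε.
Row 2, column 2: row 2 has {δ, α} and column 2 has {δ, ε, β}, leaving only γ.
Row 3, column 3: row 3 has {δ, γ, α, ε} and column 3 has {δ, α}, leaving only β.
Row 2, column 3: row 2 has {δ, γ, α} and column 3 has {δ, α, β}, leaving only ε.
Row 2 already has {δ, γ, α, ε} and column 4 already has {δ, α}, so row 2, column 4 must be β.

β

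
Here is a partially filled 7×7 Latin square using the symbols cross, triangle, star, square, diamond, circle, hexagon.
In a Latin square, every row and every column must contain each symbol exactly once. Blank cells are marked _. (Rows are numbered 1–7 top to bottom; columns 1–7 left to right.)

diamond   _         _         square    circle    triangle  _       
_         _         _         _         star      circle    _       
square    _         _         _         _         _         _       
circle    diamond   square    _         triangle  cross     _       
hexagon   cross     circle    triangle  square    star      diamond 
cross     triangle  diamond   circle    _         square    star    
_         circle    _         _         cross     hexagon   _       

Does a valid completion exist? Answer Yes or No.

Row 2, column 1: row 2 has {star, circle} and column 1 has {cross, square, diamond, circle, hexagon}, so it must be triangle.
Row 3, column 6: row 3 has {square} and column 6 has {cross, triangle, star, square, circle, hexagon}, so it must be diamond.
Row 3, column 5: row 3 has {square, diamond} and column 5 has {cross, triangle, star, square, circle}, so it must be hexagon.
Now row 6, column 5: row 6 together with column 5 already contain {cross, triangle, star, square, diamond, circle, hexagon} — every symbol — so nothing can go there. The grid has no valid completion.

No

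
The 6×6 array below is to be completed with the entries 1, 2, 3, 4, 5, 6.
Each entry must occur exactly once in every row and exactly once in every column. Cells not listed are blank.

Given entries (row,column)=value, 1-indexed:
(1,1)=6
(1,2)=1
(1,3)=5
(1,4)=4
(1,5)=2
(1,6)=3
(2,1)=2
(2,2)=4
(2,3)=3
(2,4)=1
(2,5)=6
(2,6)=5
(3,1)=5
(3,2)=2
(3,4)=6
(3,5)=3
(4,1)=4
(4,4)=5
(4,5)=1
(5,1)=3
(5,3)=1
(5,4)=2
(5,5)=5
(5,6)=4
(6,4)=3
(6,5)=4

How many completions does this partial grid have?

Row 3, column 3: eliminating its row and column leaves {4}.
Row 3, column 6: eliminating its row and column leaves {1}.
Row 4, column 2: eliminating its row and column leaves {3, 6}.
Row 4, column 3: eliminating its row and column leaves {2, 6}.
Row 4, column 6: eliminating its row and column leaves {2, 6}.
Row 5, column 2: eliminating its row and column leaves {6}.
Row 6, column 1: eliminating its row and column leaves {1}.
Row 6, column 2: eliminating its row and column leaves {5, 6}.
Row 6, column 3: eliminating its row and column leaves {2, 6}.
Row 6, column 6: eliminating its row and column leaves {1, 2, 6}.
Enumerating the assignments across these blanks that avoid any row or column repeat gives 2 completions.

2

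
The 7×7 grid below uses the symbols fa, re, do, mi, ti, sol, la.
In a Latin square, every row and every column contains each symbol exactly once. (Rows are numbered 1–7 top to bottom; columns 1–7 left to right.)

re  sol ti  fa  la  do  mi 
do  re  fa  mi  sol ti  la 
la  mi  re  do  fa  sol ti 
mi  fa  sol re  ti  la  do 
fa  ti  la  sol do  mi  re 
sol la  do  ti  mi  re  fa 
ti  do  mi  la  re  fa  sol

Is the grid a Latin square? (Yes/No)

Yes

Each row is a permutation of the 7 symbols, and so is each column.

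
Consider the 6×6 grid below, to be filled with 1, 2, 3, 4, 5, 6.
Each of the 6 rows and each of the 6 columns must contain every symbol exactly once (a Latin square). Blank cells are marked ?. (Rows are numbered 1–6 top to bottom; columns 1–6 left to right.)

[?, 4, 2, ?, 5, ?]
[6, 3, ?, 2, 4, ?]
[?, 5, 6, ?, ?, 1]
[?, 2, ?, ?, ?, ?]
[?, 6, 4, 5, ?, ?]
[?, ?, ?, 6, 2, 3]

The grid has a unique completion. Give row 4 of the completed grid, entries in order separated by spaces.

Row 1, column 6: row 1 has {2, 4, 5} and column 6 has {1, 3}, leaving only 6.
Row 2, column 6: row 2 has {2, 3, 4, 6} and column 6 has {1, 3, 6}, leaving only 5.
Row 4, column 6: row 4 has {2} and column 6 has {1, 3, 5, 6}, leaving only 4.
Row 2, column 3: row 2 has {2, 3, 4, 5, 6} and column 3 has {2, 4, 6}, leaving only 1.
Row 3, column 5: row 3 has {1, 5, 6} and column 5 has {2, 4, 5}, leaving only 3.
Row 3, column 4: row 3 has {1, 3, 5, 6} and column 4 has {2, 5, 6}, leaving only 4.
Row 3, column 1: row 3 has {1, 3, 4, 5, 6} and column 1 has {6}, leaving only 2.
Row 5, column 5: row 5 has {4, 5, 6} and column 5 has {2, 3, 4, 5}, leaving only 1.
Row 4, column 5: row 4 has {2, 4} and column 5 has {1, 2, 3, 4, 5}, leaving only 6.
Row 5, column 1: row 5 has {1, 4, 5, 6} and column 1 has {2, 6}, leaving only 3.
Row 1, column 1: row 1 has {2, 4, 5, 6} and column 1 has {2, 3, 6}, leaving only 1.
Row 4, column 1: row 4 has {2, 4, 6} and column 1 has {1, 2, 3, 6}, leaving only 5.
Row 4, column 3: row 4 has {2, 4, 5, 6} and column 3 has {1, 2, 4, 6}, leaving only 3.
Row 4, column 4: row 4 has {2, 3, 4, 5, 6} and column 4 has {2, 4, 5, 6}, leaving only 1.
So row 4 reads: 5 2 3 1 6 4.

5 2 3 1 6 4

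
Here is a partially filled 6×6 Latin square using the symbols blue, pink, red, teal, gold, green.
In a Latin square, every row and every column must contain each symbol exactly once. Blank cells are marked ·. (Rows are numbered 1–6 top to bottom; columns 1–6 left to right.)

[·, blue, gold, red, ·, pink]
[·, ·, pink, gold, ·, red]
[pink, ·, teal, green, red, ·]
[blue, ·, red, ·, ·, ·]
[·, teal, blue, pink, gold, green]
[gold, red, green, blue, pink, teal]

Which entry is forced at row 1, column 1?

green

Row 2, column 2: row 2 has {pink, red, gold} and column 2 has {blue, red, teal}, leaving only green.
Row 2, column 1: row 2 has {pink, red, gold, green} and column 1 has {blue, pink, gold}, leaving only teal.
Row 1 already has {blue, pink, red, gold} and column 1 already has {blue, pink, teal, gold}, so row 1, column 1 must be green.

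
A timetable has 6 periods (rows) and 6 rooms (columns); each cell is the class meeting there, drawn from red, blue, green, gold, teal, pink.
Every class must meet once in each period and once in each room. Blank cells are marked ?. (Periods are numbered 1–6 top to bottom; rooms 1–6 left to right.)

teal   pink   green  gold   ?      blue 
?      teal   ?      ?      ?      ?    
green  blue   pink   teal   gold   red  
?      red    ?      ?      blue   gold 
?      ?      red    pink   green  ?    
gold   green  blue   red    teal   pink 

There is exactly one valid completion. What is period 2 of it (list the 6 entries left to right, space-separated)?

red teal gold blue pink green

Period 2, room 3: period 2 has {teal} and room 3 has {red, blue, green, pink}, leaving only gold.
Period 2, room 6: period 2 has {gold, teal} and room 6 has {red, blue, gold, pink}, leaving only green.
Period 2, room 4: period 2 has {green, gold, teal} and room 4 has {red, gold, teal, pink}, leaving only blue.
Period 1, room 5: period 1 has {blue, green, gold, teal, pink} and room 5 has {blue, green, gold, teal}, leaving only red.
Period 2, room 5: period 2 has {blue, green, gold, teal} and room 5 has {red, blue, green, gold, teal}, leaving only pink.
Period 2, room 1: period 2 has {blue, green, gold, teal, pink} and room 1 has {green, gold, teal}, leaving only red.
So period 2 reads: red teal gold blue pink green.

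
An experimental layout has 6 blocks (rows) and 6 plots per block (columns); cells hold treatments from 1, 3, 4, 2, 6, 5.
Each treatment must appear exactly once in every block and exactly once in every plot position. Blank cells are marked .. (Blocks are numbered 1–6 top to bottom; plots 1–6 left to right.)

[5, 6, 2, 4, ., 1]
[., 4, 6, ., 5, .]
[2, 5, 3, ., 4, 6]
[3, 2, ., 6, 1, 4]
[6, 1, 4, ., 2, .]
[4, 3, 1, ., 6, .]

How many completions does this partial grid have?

Block 1, plot 5: eliminating its block and plot leaves {3}.
Block 2, plot 1: eliminating its block and plot leaves {1}.
Block 2, plot 4: eliminating its block and plot leaves {1, 3, 2}.
Block 2, plot 6: eliminating its block and plot leaves {3, 2}.
Block 3, plot 4: eliminating its block and plot leaves {1}.
Block 4, plot 3: eliminating its block and plot leaves {5}.
Block 5, plot 4: eliminating its block and plot leaves {3, 5}.
Block 5, plot 6: eliminating its block and plot leaves {3, 5}.
Block 6, plot 4: eliminating its block and plot leaves {2, 5}.
Block 6, plot 6: eliminating its block and plot leaves {2, 5}.
Enumerating the assignments across these blanks that avoid any block or plot repeat gives 2 completions.

2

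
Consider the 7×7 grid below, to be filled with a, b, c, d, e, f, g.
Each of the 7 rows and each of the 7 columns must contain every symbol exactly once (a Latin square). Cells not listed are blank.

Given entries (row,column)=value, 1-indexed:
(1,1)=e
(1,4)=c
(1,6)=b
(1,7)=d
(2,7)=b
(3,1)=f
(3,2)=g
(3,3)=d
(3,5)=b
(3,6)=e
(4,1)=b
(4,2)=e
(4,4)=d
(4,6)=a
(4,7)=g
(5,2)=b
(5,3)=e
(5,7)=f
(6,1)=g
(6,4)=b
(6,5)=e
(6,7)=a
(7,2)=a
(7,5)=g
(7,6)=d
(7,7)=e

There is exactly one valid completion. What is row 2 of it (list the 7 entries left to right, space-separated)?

Row 1, column 2: row 1 has {b, c, d, e} and column 2 has {a, b, e, g}, leaving only f.
Row 1, column 5: row 1 has {b, c, d, e, f} and column 5 has {b, e, g}, leaving only a.
Row 1, column 3: row 1 has {a, b, c, d, e, f} and column 3 has {d, e}, leaving only g.
Row 3, column 4: row 3 has {b, d, e, f, g} and column 4 has {b, c, d}, leaving only a.
Row 3, column 7: row 3 has {a, b, d, e, f, g} and column 7 has {a, b, d, e, f, g}, leaving only c.
Row 5, column 4: row 5 has {b, e, f} and column 4 has {a, b, c, d}, leaving only g.
Row 5, column 6: row 5 has {b, e, f, g} and column 6 has {a, b, d, e}, leaving only c.
Row 5, column 5: row 5 has {b, c, e, f, g} and column 5 has {a, b, e, g}, leaving only d.
Row 5, column 1: row 5 has {b, c, d, e, f, g} and column 1 has {b, e, f, g}, leaving only a.
Row 6, column 6: row 6 has {a, b, e, g} and column 6 has {a, b, c, d, e}, leaving only f.
Row 2, column 6: row 2 has {b} and column 6 has {a, b, c, d, e, f}, leaving only g.
Row 6, column 3: row 6 has {a, b, e, f, g} and column 3 has {d, e, g}, leaving only c.
Row 4, column 3: row 4 has {a, b, d, e, g} and column 3 has {c, d, e, g}, leaving only f.
Row 2, column 3: row 2 has {b, g} and column 3 has {c, d, e, f, g}, leaving only a.
Row 4, column 5: row 4 has {a, b, d, e, f, g} and column 5 has {a, b, d, e, g}, leaving only c.
Row 2, column 5: row 2 has {a, b, g} and column 5 has {a, b, c, d, e, g}, leaving only f.
Row 2, column 4: row 2 has {a, b, f, g} and column 4 has {a, b, c, d, g}, leaving only e.
Row 6, column 2: row 6 has {a, b, c, e, f, g} and column 2 has {a, b, e, f, g}, leaving only d.
Row 2, column 2: row 2 has {a, b, e, f, g} and column 2 has {a, b, d, e, f, g}, leaving only c.
Row 2, column 1: row 2 has {a, b, c, e, f, g} and column 1 has {a, b, e, f, g}, leaving only d.
So row 2 reads: d c a e f g b.

d c a e f g b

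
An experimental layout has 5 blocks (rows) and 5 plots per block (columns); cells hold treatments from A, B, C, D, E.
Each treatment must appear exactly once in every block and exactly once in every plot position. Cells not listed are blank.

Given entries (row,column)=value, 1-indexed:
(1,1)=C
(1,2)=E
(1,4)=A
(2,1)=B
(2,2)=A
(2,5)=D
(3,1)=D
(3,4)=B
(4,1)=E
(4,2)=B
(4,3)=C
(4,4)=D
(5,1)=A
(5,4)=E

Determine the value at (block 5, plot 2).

D

Block 1, plot 5: block 1 has {A, C, E} and plot 5 has {D}, leaving only B.
Block 1, plot 3: block 1 has {A, B, C, E} and plot 3 has {C}, leaving only D.
Block 2, plot 3: block 2 has {A, B, D} and plot 3 has {C, D}, leaving only E.
Block 2, plot 4: block 2 has {A, B, D, E} and plot 4 has {A, B, D, E}, leaving only C.
Block 3, plot 2: block 3 has {B, D} and plot 2 has {A, B, E}, leaving only C.
Block 5 already has {A, E} and plot 2 already has {A, B, C, E}, so block 5, plot 2 must be D.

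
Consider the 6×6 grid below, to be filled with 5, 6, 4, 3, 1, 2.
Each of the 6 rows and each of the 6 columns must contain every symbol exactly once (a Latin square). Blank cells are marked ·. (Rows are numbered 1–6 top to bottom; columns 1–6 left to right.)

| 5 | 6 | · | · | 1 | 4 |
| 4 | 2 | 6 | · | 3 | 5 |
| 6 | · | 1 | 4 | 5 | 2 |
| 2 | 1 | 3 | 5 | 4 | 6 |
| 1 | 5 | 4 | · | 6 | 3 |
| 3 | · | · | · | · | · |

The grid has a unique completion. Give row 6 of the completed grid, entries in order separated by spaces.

Row 6, column 2: row 6 has {3} and column 2 has {5, 6, 1, 2}, leaving only 4.
Row 6, column 5: row 6 has {4, 3} and column 5 has {5, 6, 4, 3, 1}, leaving only 2.
Row 6, column 3: row 6 has {4, 3, 2} and column 3 has {6, 4, 3, 1}, leaving only 5.
Row 6, column 6: row 6 has {5, 4, 3, 2} and column 6 has {5, 6, 4, 3, 2}, leaving only 1.
Row 6, column 4: row 6 has {5, 4, 3, 1, 2} and column 4 has {5, 4}, leaving only 6.
So row 6 reads: 3 4 5 6 2 1.

3 4 5 6 2 1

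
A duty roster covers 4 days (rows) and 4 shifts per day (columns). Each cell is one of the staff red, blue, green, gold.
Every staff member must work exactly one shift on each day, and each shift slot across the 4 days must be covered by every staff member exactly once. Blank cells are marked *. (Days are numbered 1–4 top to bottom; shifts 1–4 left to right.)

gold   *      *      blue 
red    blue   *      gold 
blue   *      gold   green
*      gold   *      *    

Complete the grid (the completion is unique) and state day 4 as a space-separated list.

green gold blue red

Day 4, shift 1: day 4 has {gold} and shift 1 has {red, blue, gold}, leaving only green.
Day 4, shift 4: day 4 has {green, gold} and shift 4 has {blue, green, gold}, leaving only red.
Day 4, shift 3: day 4 has {red, green, gold} and shift 3 has {gold}, leaving only blue.
So day 4 reads: green gold blue red.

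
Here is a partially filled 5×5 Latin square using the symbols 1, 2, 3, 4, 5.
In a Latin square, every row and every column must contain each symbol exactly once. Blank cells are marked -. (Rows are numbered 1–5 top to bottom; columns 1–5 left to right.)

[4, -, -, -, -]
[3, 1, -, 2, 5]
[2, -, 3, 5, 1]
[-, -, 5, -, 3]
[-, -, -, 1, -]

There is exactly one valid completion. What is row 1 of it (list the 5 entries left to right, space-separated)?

4 5 1 3 2

Row 1, column 4: row 1 has {4} and column 4 has {1, 2, 5}, leaving only 3.
Row 1, column 5: row 1 has {3, 4} and column 5 has {1, 3, 5}, leaving only 2.
Row 1, column 2: row 1 has {2, 3, 4} and column 2 has {1}, leaving only 5.
Row 1, column 3: row 1 has {2, 3, 4, 5} and column 3 has {3, 5}, leaving only 1.
So row 1 reads: 4 5 1 3 2.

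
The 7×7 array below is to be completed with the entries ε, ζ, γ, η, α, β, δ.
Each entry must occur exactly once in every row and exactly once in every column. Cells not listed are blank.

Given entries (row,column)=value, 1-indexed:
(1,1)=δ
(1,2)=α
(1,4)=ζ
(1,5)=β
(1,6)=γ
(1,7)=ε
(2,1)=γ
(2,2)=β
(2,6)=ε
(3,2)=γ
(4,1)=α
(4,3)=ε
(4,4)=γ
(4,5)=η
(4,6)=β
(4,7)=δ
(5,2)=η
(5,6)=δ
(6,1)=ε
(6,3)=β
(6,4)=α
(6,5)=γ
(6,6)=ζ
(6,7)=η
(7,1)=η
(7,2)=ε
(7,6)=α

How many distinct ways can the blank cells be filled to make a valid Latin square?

Row 1, column 3: eliminating its row and column leaves {η}.
Row 2, column 3: eliminating its row and column leaves {ζ, η, α, δ}.
Row 2, column 4: eliminating its row and column leaves {η, δ}.
Row 2, column 5: eliminating its row and column leaves {ζ, α, δ}.
Row 2, column 7: eliminating its row and column leaves {ζ, α}.
Row 3, column 1: eliminating its row and column leaves {ζ, β}.
Row 3, column 3: eliminating its row and column leaves {ζ, η, α, δ}.
Row 3, column 4: eliminating its row and column leaves {ε, η, β, δ}.
Row 3, column 5: eliminating its row and column leaves {ε, ζ, α, δ}.
Row 3, column 6: eliminating its row and column leaves {η}.
Row 3, column 7: eliminating its row and column leaves {ζ, α, β}.
Row 4, column 2: eliminating its row and column leaves {ζ}.
Row 5, column 1: eliminating its row and column leaves {ζ, β}.
Row 5, column 3: eliminating its row and column leaves {ζ, γ, α}.
Row 5, column 4: eliminating its row and column leaves {ε, β}.
Row 5, column 5: eliminating its row and column leaves {ε, ζ, α}.
Row 5, column 7: eliminating its row and column leaves {ζ, γ, α, β}.
Row 6, column 2: eliminating its row and column leaves {δ}.
Row 7, column 3: eliminating its row and column leaves {ζ, γ, δ}.
Row 7, column 4: eliminating its row and column leaves {β, δ}.
Row 7, column 5: eliminating its row and column leaves {ζ, δ}.
Row 7, column 7: eliminating its row and column leaves {ζ, γ, β}.
Enumerating the assignments across these blanks that avoid any row or column repeat gives 10 completions.

10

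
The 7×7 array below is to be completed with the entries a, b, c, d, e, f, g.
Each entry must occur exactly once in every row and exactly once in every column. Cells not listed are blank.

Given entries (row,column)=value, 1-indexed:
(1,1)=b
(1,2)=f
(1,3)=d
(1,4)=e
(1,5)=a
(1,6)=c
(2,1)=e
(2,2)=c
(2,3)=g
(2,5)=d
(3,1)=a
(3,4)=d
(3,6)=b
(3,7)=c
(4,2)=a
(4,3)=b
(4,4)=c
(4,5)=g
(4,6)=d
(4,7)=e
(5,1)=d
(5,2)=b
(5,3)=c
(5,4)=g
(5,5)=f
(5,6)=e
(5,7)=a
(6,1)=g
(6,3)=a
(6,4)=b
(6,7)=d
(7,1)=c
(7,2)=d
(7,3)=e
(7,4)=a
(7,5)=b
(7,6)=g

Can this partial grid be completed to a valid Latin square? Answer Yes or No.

Yes

No row or column among the givens repeats a symbol, and propagating forced cells runs into no contradiction.
One valid completion exists (for instance, b f d e a c g / e c g f d a b / a g f d e b c / f a b c g d e / d b c g f e a / g e a b c f d / c d e a b g f).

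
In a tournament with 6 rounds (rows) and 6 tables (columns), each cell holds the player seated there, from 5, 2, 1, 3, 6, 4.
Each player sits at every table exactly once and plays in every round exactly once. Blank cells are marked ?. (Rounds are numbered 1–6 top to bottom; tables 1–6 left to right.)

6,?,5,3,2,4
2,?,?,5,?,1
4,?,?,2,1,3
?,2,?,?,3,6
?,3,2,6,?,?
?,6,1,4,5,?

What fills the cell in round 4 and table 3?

Round 4 already has {2, 3, 6} and table 3 already has {5, 2, 1}, so round 4, table 3 must be 4.

4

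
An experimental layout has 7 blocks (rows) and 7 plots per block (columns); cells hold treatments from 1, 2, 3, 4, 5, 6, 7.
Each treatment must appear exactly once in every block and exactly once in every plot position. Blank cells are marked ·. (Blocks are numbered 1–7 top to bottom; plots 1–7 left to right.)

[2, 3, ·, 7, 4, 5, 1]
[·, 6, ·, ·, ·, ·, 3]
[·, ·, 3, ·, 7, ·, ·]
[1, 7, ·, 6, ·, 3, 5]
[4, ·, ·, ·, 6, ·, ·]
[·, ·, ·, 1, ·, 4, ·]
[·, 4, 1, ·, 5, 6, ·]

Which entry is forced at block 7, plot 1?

Block 1, plot 3: block 1 has {1, 2, 3, 4, 5, 7} and plot 3 has {1, 3}, leaving only 6.
Block 4, plot 5: block 4 has {1, 3, 5, 6, 7} and plot 5 has {4, 5, 6, 7}, leaving only 2.
Block 2, plot 5: block 2 has {3, 6} and plot 5 has {2, 4, 5, 6, 7}, leaving only 1.
Block 4, plot 3: block 4 has {1, 2, 3, 5, 6, 7} and plot 3 has {1, 3, 6}, leaving only 4.
Block 6, plot 5: block 6 has {1, 4} and plot 5 has {1, 2, 4, 5, 6, 7}, leaving only 3.
Block 7, plot 1 is narrowed to {3, 7}.
If it were 7, then block 6, plot 1 would be left with no valid symbol.
So block 7, plot 1 must be 3.

3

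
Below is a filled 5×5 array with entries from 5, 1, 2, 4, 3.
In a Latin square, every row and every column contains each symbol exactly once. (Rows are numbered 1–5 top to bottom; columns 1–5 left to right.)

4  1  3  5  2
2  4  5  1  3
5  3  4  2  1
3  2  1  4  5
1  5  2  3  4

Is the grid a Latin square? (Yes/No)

Yes

Each row is a permutation of the 5 symbols, and so is each column.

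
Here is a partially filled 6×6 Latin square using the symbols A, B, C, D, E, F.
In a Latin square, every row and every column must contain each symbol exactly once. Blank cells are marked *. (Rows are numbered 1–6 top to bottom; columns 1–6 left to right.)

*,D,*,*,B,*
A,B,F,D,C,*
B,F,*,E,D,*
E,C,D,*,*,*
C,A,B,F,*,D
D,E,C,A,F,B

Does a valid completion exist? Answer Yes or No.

Yes

No row or column among the givens repeats a symbol, and propagating forced cells runs into no contradiction.
One valid completion exists (for instance, F D E C B A / A B F D C E / B F A E D C / E C D B A F / C A B F E D / D E C A F B).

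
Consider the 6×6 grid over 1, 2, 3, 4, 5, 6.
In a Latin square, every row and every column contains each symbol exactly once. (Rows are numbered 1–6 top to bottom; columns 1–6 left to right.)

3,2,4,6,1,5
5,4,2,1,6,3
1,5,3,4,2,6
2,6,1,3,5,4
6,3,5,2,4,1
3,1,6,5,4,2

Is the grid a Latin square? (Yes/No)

No

Every row is a permutation, but column 5 contains 4 twice (at rows 5 and 6).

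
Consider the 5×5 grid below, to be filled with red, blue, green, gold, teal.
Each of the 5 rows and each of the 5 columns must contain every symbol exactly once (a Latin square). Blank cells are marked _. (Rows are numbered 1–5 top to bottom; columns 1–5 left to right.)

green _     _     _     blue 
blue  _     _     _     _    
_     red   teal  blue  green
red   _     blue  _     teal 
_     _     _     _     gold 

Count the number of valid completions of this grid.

3

Row 1, column 2: eliminating its row and column leaves {gold, teal}.
Row 1, column 3: eliminating its row and column leaves {red, gold}.
Row 1, column 4: eliminating its row and column leaves {red, gold, teal}.
Row 2, column 2: eliminating its row and column leaves {green, gold, teal}.
Row 2, column 3: eliminating its row and column leaves {red, green, gold}.
Row 2, column 4: eliminating its row and column leaves {red, green, gold, teal}.
Row 2, column 5: eliminating its row and column leaves {red}.
Row 3, column 1: eliminating its row and column leaves {gold}.
Row 4, column 2: eliminating its row and column leaves {green, gold}.
Row 4, column 4: eliminating its row and column leaves {green, gold}.
Row 5, column 1: eliminating its row and column leaves {teal}.
Row 5, column 2: eliminating its row and column leaves {blue, green, teal}.
Row 5, column 3: eliminating its row and column leaves {red, green}.
Row 5, column 4: eliminating its row and column leaves {red, green, teal}.
Enumerating the assignments across these blanks that avoid any row or column repeat gives 3 completions.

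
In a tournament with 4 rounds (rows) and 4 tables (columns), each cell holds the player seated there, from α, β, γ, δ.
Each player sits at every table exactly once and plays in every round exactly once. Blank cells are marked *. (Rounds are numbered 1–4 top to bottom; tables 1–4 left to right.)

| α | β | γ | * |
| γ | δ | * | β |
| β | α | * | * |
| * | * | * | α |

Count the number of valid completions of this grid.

1

Round 1, table 4: eliminating its round and table leaves {δ}.
Round 2, table 3: eliminating its round and table leaves {α}.
Round 3, table 3: eliminating its round and table leaves {δ}.
Round 3, table 4: eliminating its round and table leaves {γ, δ}.
Round 4, table 1: eliminating its round and table leaves {δ}.
Round 4, table 2: eliminating its round and table leaves {γ}.
Round 4, table 3: eliminating its round and table leaves {β, δ}.
Only one assignment across all blanks avoids any round or table repeat, giving 1 completion.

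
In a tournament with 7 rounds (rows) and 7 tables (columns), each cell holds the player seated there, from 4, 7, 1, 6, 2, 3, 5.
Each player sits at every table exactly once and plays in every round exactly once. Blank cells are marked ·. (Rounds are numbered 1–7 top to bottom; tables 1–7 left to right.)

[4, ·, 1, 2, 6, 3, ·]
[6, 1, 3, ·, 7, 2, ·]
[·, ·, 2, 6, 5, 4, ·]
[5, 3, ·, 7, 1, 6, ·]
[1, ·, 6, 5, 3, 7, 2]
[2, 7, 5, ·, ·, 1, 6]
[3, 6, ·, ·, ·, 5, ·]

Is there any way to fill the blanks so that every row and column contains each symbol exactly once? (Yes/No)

No

Round 3, table 2: round 3 together with table 2 already contain {4, 7, 1, 6, 2, 3, 5} — every symbol — so nothing can go there. The grid has no valid completion.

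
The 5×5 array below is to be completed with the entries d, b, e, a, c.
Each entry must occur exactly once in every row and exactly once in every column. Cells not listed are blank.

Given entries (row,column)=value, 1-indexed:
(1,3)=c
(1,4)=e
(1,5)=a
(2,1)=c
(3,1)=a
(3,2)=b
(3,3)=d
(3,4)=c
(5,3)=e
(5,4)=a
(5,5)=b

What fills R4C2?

Row 1, column 2: row 1 has {e, a, c} and column 2 has {b}, leaving only d.
Row 1, column 1: row 1 has {d, e, a, c} and column 1 has {a, c}, leaving only b.
Row 3, column 5: row 3 has {d, b, a, c} and column 5 has {b, a}, leaving only e.
Row 2, column 5: row 2 has {c} and column 5 has {b, e, a}, leaving only d.
Row 2, column 4: row 2 has {d, c} and column 4 has {e, a, c}, leaving only b.
Row 2, column 3: row 2 has {d, b, c} and column 3 has {d, e, c}, leaving only a.
Row 2, column 2: row 2 has {d, b, a, c} and column 2 has {d, b}, leaving only e.
Row 4, column 3: row 4 has {} and column 3 has {d, e, a, c}, leaving only b.
Row 4, column 4: row 4 has {b} and column 4 has {b, e, a, c}, leaving only d.
Row 4, column 1: row 4 has {d, b} and column 1 has {b, a, c}, leaving only e.
Row 4, column 5: row 4 has {d, b, e} and column 5 has {d, b, e, a}, leaving only c.
Row 4 already has {d, b, e, c} and column 2 already has {d, b, e}, so row 4, column 2 must be a.

a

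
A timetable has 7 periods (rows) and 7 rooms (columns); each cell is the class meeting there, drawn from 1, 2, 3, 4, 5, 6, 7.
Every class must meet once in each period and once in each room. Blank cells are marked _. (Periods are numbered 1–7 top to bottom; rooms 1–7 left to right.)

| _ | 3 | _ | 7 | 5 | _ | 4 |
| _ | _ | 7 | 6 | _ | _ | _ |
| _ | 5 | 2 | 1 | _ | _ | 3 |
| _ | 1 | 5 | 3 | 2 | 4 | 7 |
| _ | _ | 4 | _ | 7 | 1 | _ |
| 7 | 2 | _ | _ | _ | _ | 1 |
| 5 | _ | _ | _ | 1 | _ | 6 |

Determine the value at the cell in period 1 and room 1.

2

Period 2, room 2: period 2 has {6, 7} and room 2 has {1, 2, 3, 5}, leaving only 4.
Period 2, room 5: period 2 has {4, 6, 7} and room 5 has {1, 2, 5, 7}, leaving only 3.
Period 4, room 1: period 4 has {1, 2, 3, 4, 5, 7} and room 1 has {5, 7}, leaving only 6.
Period 3, room 1: period 3 has {1, 2, 3, 5} and room 1 has {5, 6, 7}, leaving only 4.
Period 3, room 5: period 3 has {1, 2, 3, 4, 5} and room 5 has {1, 2, 3, 5, 7}, leaving only 6.
Period 3, room 6: period 3 has {1, 2, 3, 4, 5, 6} and room 6 has {1, 4}, leaving only 7.
Period 5, room 2: period 5 has {1, 4, 7} and room 2 has {1, 2, 3, 4, 5}, leaving only 6.
Period 6, room 5: period 6 has {1, 2, 7} and room 5 has {1, 2, 3, 5, 6, 7}, leaving only 4.
Period 6, room 4: period 6 has {1, 2, 4, 7} and room 4 has {1, 3, 6, 7}, leaving only 5.
Period 5, room 4: period 5 has {1, 4, 6, 7} and room 4 has {1, 3, 5, 6, 7}, leaving only 2.
Period 5, room 1: period 5 has {1, 2, 4, 6, 7} and room 1 has {4, 5, 6, 7}, leaving only 3.
Period 5, room 7: period 5 has {1, 2, 3, 4, 6, 7} and room 7 has {1, 3, 4, 6, 7}, leaving only 5.
Period 2, room 7: period 2 has {3, 4, 6, 7} and room 7 has {1, 3, 4, 5, 6, 7}, leaving only 2.
Period 2, room 1: period 2 has {2, 3, 4, 6, 7} and room 1 has {3, 4, 5, 6, 7}, leaving only 1.
Period 1 already has {3, 4, 5, 7} and room 1 already has {1, 3, 4, 5, 6, 7}, so period 1, room 1 must be 2.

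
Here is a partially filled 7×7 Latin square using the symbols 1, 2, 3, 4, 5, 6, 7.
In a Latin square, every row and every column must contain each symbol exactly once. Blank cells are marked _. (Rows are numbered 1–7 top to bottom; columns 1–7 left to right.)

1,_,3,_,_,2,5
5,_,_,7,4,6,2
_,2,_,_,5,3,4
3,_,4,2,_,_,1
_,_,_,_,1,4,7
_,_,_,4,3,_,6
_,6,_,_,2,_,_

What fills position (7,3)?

7

Row 1, column 4: row 1 has {1, 2, 3, 5} and column 4 has {2, 4, 7}, leaving only 6.
Row 1, column 5: row 1 has {1, 2, 3, 5, 6} and column 5 has {1, 2, 3, 4, 5}, leaving only 7.
Row 1, column 2: row 1 has {1, 2, 3, 5, 6, 7} and column 2 has {2, 6}, leaving only 4.
Row 2, column 3: row 2 has {2, 4, 5, 6, 7} and column 3 has {3, 4}, leaving only 1.
Row 2, column 2: row 2 has {1, 2, 4, 5, 6, 7} and column 2 has {2, 4, 6}, leaving only 3.
Row 3, column 4: row 3 has {2, 3, 4, 5} and column 4 has {2, 4, 6, 7}, leaving only 1.
Row 4, column 5: row 4 has {1, 2, 3, 4} and column 5 has {1, 2, 3, 4, 5, 7}, leaving only 6.
Row 5, column 2: row 5 has {1, 4, 7} and column 2 has {2, 3, 4, 6}, leaving only 5.
Row 4, column 2: row 4 has {1, 2, 3, 4, 6} and column 2 has {2, 3, 4, 5, 6}, leaving only 7.
Row 4, column 6: row 4 has {1, 2, 3, 4, 6, 7} and column 6 has {2, 3, 4, 6}, leaving only 5.
Row 5, column 4: row 5 has {1, 4, 5, 7} and column 4 has {1, 2, 4, 6, 7}, leaving only 3.
Row 6, column 2: row 6 has {3, 4, 6} and column 2 has {2, 3, 4, 5, 6, 7}, leaving only 1.
Row 6, column 6: row 6 has {1, 3, 4, 6} and column 6 has {2, 3, 4, 5, 6}, leaving only 7.
Row 6, column 1: row 6 has {1, 3, 4, 6, 7} and column 1 has {1, 3, 5}, leaving only 2.
Row 5, column 1: row 5 has {1, 3, 4, 5, 7} and column 1 has {1, 2, 3, 5}, leaving only 6.
Row 3, column 1: row 3 has {1, 2, 3, 4, 5} and column 1 has {1, 2, 3, 5, 6}, leaving only 7.
Row 3, column 3: row 3 has {1, 2, 3, 4, 5, 7} and column 3 has {1, 3, 4}, leaving only 6.
Row 5, column 3: row 5 has {1, 3, 4, 5, 6, 7} and column 3 has {1, 3, 4, 6}, leaving only 2.
Row 6, column 3: row 6 has {1, 2, 3, 4, 6, 7} and column 3 has {1, 2, 3, 4, 6}, leaving only 5.
Row 7 already has {2, 6} and column 3 already has {1, 2, 3, 4, 5, 6}, so row 7, column 3 must be 7.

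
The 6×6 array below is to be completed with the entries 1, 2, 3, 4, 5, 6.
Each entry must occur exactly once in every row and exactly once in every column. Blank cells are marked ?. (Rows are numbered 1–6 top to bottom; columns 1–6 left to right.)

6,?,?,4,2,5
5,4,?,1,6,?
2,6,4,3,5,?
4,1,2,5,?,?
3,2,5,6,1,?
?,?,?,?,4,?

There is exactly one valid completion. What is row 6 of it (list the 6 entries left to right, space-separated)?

1 5 6 2 4 3

Row 6, column 1: row 6 has {4} and column 1 has {2, 3, 4, 5, 6}, leaving only 1.
Row 6, column 4: row 6 has {1, 4} and column 4 has {1, 3, 4, 5, 6}, leaving only 2.
Row 1, column 2: row 1 has {2, 4, 5, 6} and column 2 has {1, 2, 4, 6}, leaving only 3.
Row 6, column 2: row 6 has {1, 2, 4} and column 2 has {1, 2, 3, 4, 6}, leaving only 5.
Row 1, column 3: row 1 has {2, 3, 4, 5, 6} and column 3 has {2, 4, 5}, leaving only 1.
Row 2, column 3: row 2 has {1, 4, 5, 6} and column 3 has {1, 2, 4, 5}, leaving only 3.
Row 6, column 3: row 6 has {1, 2, 4, 5} and column 3 has {1, 2, 3, 4, 5}, leaving only 6.
Row 6, column 6: row 6 has {1, 2, 4, 5, 6} and column 6 has {5}, leaving only 3.
So row 6 reads: 1 5 6 2 4 3.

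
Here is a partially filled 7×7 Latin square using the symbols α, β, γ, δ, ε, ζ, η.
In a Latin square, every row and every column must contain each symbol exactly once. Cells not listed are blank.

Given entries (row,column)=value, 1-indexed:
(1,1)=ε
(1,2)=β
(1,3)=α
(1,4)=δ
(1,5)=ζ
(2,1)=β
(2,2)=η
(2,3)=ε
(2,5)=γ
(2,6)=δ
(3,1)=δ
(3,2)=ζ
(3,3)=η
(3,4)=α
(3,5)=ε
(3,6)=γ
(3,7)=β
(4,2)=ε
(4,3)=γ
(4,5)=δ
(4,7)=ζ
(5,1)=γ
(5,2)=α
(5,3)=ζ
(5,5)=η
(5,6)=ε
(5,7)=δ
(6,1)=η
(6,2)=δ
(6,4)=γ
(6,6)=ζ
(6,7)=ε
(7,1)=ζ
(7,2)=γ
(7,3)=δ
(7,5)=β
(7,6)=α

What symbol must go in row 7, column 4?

Row 1, column 6: row 1 has {α, β, δ, ε, ζ} and column 6 has {α, γ, δ, ε, ζ}, leaving only η.
Row 1, column 7: row 1 has {α, β, δ, ε, ζ, η} and column 7 has {β, δ, ε, ζ}, leaving only γ.
Row 2, column 4: row 2 has {β, γ, δ, ε, η} and column 4 has {α, γ, δ}, leaving only ζ.
Row 2, column 7: row 2 has {β, γ, δ, ε, ζ, η} and column 7 has {β, γ, δ, ε, ζ}, leaving only α.
Row 4, column 1: row 4 has {γ, δ, ε, ζ} and column 1 has {β, γ, δ, ε, ζ, η}, leaving only α.
Row 4, column 6: row 4 has {α, γ, δ, ε, ζ} and column 6 has {α, γ, δ, ε, ζ, η}, leaving only β.
Row 4, column 4: row 4 has {α, β, γ, δ, ε, ζ} and column 4 has {α, γ, δ, ζ}, leaving only η.
Row 7 already has {α, β, γ, δ, ζ} and column 4 already has {α, γ, δ, ζ, η}, so row 7, column 4 must be ε.

ε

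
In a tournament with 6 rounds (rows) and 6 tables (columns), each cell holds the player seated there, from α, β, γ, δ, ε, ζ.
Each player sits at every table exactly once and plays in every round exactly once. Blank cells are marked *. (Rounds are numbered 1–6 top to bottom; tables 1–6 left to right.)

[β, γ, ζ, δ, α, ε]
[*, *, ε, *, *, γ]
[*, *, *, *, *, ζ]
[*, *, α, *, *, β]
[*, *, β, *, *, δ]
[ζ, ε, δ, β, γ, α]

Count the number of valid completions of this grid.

Round 2, table 1: eliminating its round and table leaves {α, δ}.
Round 2, table 2: eliminating its round and table leaves {α, β, δ, ζ}.
Round 2, table 4: eliminating its round and table leaves {α, ζ}.
Round 2, table 5: eliminating its round and table leaves {β, δ, ζ}.
Round 3, table 1: eliminating its round and table leaves {α, γ, δ, ε}.
Round 3, table 2: eliminating its round and table leaves {α, β, δ}.
Round 3, table 3: eliminating its round and table leaves {γ}.
Round 3, table 4: eliminating its round and table leaves {α, γ, ε}.
Round 3, table 5: eliminating its round and table leaves {β, δ, ε}.
Round 4, table 1: eliminating its round and table leaves {γ, δ, ε}.
Round 4, table 2: eliminating its round and table leaves {δ, ζ}.
Round 4, table 4: eliminating its round and table leaves {γ, ε, ζ}.
Round 4, table 5: eliminating its round and table leaves {δ, ε, ζ}.
Round 5, table 1: eliminating its round and table leaves {α, γ, ε}.
Round 5, table 2: eliminating its round and table leaves {α, ζ}.
Round 5, table 4: eliminating its round and table leaves {α, γ, ε, ζ}.
Round 5, table 5: eliminating its round and table leaves {ε, ζ}.
Enumerating the assignments across these blanks that avoid any round or table repeat gives 10 completions.

10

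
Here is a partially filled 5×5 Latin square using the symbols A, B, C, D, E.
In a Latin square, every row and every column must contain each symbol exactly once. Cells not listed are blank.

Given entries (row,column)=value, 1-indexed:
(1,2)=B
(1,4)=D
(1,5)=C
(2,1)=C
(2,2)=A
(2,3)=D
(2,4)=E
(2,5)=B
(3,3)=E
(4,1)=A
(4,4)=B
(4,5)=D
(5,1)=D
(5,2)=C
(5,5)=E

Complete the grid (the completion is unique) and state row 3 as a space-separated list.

Row 3, column 1: row 3 has {E} and column 1 has {A, C, D}, leaving only B.
Row 3, column 2: row 3 has {B, E} and column 2 has {A, B, C}, leaving only D.
Row 3, column 5: row 3 has {B, D, E} and column 5 has {B, C, D, E}, leaving only A.
Row 3, column 4: row 3 has {A, B, D, E} and column 4 has {B, D, E}, leaving only C.
So row 3 reads: B D E C A.

B D E C A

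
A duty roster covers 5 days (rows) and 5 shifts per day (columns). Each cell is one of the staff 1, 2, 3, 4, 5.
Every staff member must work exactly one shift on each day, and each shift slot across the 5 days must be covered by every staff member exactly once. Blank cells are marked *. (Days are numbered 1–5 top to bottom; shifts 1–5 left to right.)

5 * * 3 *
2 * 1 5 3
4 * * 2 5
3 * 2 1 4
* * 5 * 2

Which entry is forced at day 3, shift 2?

1

Day 1, shift 3: day 1 has {3, 5} and shift 3 has {1, 2, 5}, leaving only 4.
Day 1, shift 5: day 1 has {3, 4, 5} and shift 5 has {2, 3, 4, 5}, leaving only 1.
Day 1, shift 2: day 1 has {1, 3, 4, 5} and shift 2 has {}, leaving only 2.
Day 2, shift 2: day 2 has {1, 2, 3, 5} and shift 2 has {2}, leaving only 4.
Day 3, shift 3: day 3 has {2, 4, 5} and shift 3 has {1, 2, 4, 5}, leaving only 3.
Day 3 already has {2, 3, 4, 5} and shift 2 already has {2, 4}, so day 3, shift 2 must be 1.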